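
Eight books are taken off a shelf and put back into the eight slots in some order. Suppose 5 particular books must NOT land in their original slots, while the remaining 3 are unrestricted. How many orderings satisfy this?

Inclusion-exclusion on the 5 forbidden self-matches:
Σ_{j=0}^{5} (-1)^j C(5,j)(8-j)!
= C(5,0)·8! - C(5,1)·7! + C(5,2)·6! - C(5,3)·5! + C(5,4)·4! - C(5,5)·3!
= 40320 - 25200 + 7200 - 1200 + 120 - 6
= 21234

21234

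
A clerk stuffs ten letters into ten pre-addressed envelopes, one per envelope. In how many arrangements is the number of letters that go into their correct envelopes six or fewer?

# with exactly i fixed is C(10,i)·!(10-i); sum over i=0..6:
  i=0: C(10,0)·!10 = 1·1334961 = 1334961
  i=1: C(10,1)·!9 = 10·133496 = 1334960
  i=2: C(10,2)·!8 = 45·14833 = 667485
  i=3: C(10,3)·!7 = 120·1854 = 222480
  i=4: C(10,4)·!6 = 210·265 = 55650
  i=5: C(10,5)·!5 = 252·44 = 11088
  i=6: C(10,6)·!4 = 210·9 = 1890
Total = 3628514.

3628514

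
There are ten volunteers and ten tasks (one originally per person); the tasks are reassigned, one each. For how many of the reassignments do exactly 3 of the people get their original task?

222480

Pick the 3 fixed positions: C(10,3) = 120 ways.
The other 7 form a derangement: !7 = 1854.
Total: 120 × 1854 = 222480.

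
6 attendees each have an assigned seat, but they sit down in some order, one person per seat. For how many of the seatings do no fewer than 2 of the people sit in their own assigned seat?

# with exactly i fixed is C(6,i)·!(6-i); sum over i=2..6:
  i=2: C(6,2)·!4 = 15·9 = 135
  i=3: C(6,3)·!3 = 20·2 = 40
  i=4: C(6,4)·!2 = 15·1 = 15
  i=5: C(6,5)·!1 = 6·0 = 0
  i=6: C(6,6)·!0 = 1·1 = 1
Total = 191.

191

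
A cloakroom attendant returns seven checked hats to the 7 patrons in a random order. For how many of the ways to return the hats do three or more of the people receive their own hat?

Sum C(7,i)·!(7-i) for i = 3..7:
  i=3: C(7,3)·!4 = 35·9 = 315
  i=4: C(7,4)·!3 = 35·2 = 70
  i=5: C(7,5)·!2 = 21·1 = 21
  i=6: C(7,6)·!1 = 7·0 = 0
  i=7: C(7,7)·!0 = 1·1 = 1
Total = 407.

407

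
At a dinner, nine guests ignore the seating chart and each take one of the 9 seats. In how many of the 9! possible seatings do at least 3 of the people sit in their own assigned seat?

# with exactly i fixed is C(9,i)·!(9-i); sum over i=3..9:
  i=3: C(9,3)·!6 = 84·265 = 22260
  i=4: C(9,4)·!5 = 126·44 = 5544
  i=5: C(9,5)·!4 = 126·9 = 1134
  i=6: C(9,6)·!3 = 84·2 = 168
  i=7: C(9,7)·!2 = 36·1 = 36
  i=8: C(9,8)·!1 = 9·0 = 0
  i=9: C(9,9)·!0 = 1·1 = 1
Total = 29143.

29143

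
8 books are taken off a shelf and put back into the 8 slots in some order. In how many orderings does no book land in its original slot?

14833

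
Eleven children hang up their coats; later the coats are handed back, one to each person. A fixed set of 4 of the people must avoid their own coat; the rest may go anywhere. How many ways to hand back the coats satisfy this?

27422640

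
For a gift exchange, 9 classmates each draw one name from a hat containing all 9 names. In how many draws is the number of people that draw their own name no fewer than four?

Sum C(9,i)·!(9-i) for i = 4..9:
  i=4: C(9,4)·!5 = 126·44 = 5544
  i=5: C(9,5)·!4 = 126·9 = 1134
  i=6: C(9,6)·!3 = 84·2 = 168
  i=7: C(9,7)·!2 = 36·1 = 36
  i=8: C(9,8)·!1 = 9·0 = 0
  i=9: C(9,9)·!0 = 1·1 = 1
Total = 6883.

6883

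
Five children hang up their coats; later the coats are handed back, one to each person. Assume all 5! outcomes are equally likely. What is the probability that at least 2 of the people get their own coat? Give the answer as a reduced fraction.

31/120

Favorable outcomes: Σ_{i≥2} C(5,i)·!(5-i) = 10·2 + 10·1 + 5·0 + 1·1 = 31.
Total outcomes: 5! = 120.
Probability = 31/120 = 31/120.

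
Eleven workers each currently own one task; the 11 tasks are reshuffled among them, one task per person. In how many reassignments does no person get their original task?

14684570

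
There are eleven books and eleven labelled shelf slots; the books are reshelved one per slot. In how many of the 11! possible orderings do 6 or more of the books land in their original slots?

23684

Sum C(11,i)·!(11-i) for i = 6..11:
  i=6: C(11,6)·!5 = 462·44 = 20328
  i=7: C(11,7)·!4 = 330·9 = 2970
  i=8: C(11,8)·!3 = 165·2 = 330
  i=9: C(11,9)·!2 = 55·1 = 55
  i=10: C(11,10)·!1 = 11·0 = 0
  i=11: C(11,11)·!0 = 1·1 = 1
Total = 23684.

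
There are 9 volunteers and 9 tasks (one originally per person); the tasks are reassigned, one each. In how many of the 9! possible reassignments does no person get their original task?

133496

The subfactorial !9 = [9!/e] (nearest integer).
9! = 362880, and 362880/e ≈ 133496.09, so !9 = 133496.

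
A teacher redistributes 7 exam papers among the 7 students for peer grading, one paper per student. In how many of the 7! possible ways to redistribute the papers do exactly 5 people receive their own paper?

21

Choose which 5 of the 7 are fixed: C(7,5) = 21.
The other 2 form a derangement: !2 = 1.
Total: 21 × 1 = 21.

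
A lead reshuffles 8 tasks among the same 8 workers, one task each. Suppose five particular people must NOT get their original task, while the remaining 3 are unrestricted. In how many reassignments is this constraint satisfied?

Let A_j be the event that the j-th constrained one is fixed. By inclusion-exclusion over the 5 events:
Σ_{j=0}^{5} (-1)^j C(5,j)(8-j)!
= C(5,0)·8! - C(5,1)·7! + C(5,2)·6! - C(5,3)·5! + C(5,4)·4! - C(5,5)·3!
= 40320 - 25200 + 7200 - 1200 + 120 - 6
= 21234

21234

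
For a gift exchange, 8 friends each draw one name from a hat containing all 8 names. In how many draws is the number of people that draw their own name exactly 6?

28

Pick the 6 fixed positions: C(8,6) = 28 ways.
The other 2 form a derangement: !2 = 1.
Total: 28 × 1 = 28.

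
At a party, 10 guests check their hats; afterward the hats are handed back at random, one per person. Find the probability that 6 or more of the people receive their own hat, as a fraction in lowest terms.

Favorable outcomes: Σ_{i≥6} C(10,i)·!(10-i) = 210·9 + 120·2 + 45·1 + 10·0 + 1·1 = 2176.
Total outcomes: 10! = 3628800.
Probability = 2176/3628800 = 17/28350.

17/28350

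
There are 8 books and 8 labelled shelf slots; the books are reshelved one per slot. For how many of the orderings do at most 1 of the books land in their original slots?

29665

Sum C(8,i)·!(8-i) for i = 0..1:
  i=0: C(8,0)·!8 = 1·14833 = 14833
  i=1: C(8,1)·!7 = 8·1854 = 14832
Total = 29665.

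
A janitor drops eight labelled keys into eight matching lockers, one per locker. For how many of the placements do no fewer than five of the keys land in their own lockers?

141

Sum C(8,i)·!(8-i) for i = 5..8:
  i=5: C(8,5)·!3 = 56·2 = 112
  i=6: C(8,6)·!2 = 28·1 = 28
  i=7: C(8,7)·!1 = 8·0 = 0
  i=8: C(8,8)·!0 = 1·1 = 1
Total = 141.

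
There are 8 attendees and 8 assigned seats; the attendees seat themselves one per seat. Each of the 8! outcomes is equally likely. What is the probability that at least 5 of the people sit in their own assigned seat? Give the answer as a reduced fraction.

47/13440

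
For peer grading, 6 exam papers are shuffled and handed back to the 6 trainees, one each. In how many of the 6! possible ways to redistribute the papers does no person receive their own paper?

265

!6 is the nearest integer to 6!/e.
6! = 720, and 720/e ≈ 264.87, so !6 = 265.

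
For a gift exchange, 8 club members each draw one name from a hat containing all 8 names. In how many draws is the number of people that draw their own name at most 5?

40291

Sum C(8,i)·!(8-i) for i = 0..5:
  i=0: C(8,0)·!8 = 1·14833 = 14833
  i=1: C(8,1)·!7 = 8·1854 = 14832
  i=2: C(8,2)·!6 = 28·265 = 7420
  i=3: C(8,3)·!5 = 56·44 = 2464
  i=4: C(8,4)·!4 = 70·9 = 630
  i=5: C(8,5)·!3 = 56·2 = 112
Total = 40291.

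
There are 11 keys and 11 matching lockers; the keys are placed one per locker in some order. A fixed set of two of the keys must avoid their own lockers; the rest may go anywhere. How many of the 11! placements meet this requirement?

33022080

Inclusion-exclusion on the 2 forbidden self-matches:
Σ_{j=0}^{2} (-1)^j C(2,j)(11-j)!
= C(2,0)·11! - C(2,1)·10! + C(2,2)·9!
= 39916800 - 7257600 + 362880
= 33022080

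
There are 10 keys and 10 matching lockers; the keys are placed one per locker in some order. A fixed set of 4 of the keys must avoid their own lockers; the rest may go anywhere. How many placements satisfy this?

2399760

Let A_j be the event that the j-th constrained one is fixed. By inclusion-exclusion over the 4 events:
Σ_{j=0}^{4} (-1)^j C(4,j)(10-j)!
= C(4,0)·10! - C(4,1)·9! + C(4,2)·8! - C(4,3)·7! + C(4,4)·6!
= 3628800 - 1451520 + 241920 - 20160 + 720
= 2399760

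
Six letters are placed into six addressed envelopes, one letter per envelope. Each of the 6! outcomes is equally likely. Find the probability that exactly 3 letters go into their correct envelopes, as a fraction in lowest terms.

1/18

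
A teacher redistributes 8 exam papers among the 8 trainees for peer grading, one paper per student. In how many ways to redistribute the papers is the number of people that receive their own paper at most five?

Sum C(8,i)·!(8-i) for i = 0..5:
  i=0: C(8,0)·!8 = 1·14833 = 14833
  i=1: C(8,1)·!7 = 8·1854 = 14832
  i=2: C(8,2)·!6 = 28·265 = 7420
  i=3: C(8,3)·!5 = 56·44 = 2464
  i=4: C(8,4)·!4 = 70·9 = 630
  i=5: C(8,5)·!3 = 56·2 = 112
Total = 40291.

40291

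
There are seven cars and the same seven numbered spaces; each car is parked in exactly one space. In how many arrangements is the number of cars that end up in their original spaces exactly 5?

21

Choose which 5 of the 7 are fixed: C(7,5) = 21.
The other 2 form a derangement: !2 = 1.
Total: 21 × 1 = 21.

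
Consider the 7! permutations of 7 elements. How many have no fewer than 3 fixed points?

# with exactly i fixed is C(7,i)·!(7-i); sum over i=3..7:
  i=3: C(7,3)·!4 = 35·9 = 315
  i=4: C(7,4)·!3 = 35·2 = 70
  i=5: C(7,5)·!2 = 21·1 = 21
  i=6: C(7,6)·!1 = 7·0 = 0
  i=7: C(7,7)·!0 = 1·1 = 1
Total = 407.

407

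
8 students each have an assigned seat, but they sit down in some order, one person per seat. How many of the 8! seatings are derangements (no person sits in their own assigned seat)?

Recurrence: !8 = 7·(!7 + !6).
!8 = 7·(1854 + 265) = 7·2119 = 14833

14833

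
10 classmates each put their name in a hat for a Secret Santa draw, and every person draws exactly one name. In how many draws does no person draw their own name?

1334961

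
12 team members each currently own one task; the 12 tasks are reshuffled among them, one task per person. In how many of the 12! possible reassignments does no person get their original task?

176214841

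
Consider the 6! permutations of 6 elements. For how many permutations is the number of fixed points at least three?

56

Sum C(6,i)·!(6-i) for i = 3..6:
  i=3: C(6,3)·!3 = 20·2 = 40
  i=4: C(6,4)·!2 = 15·1 = 15
  i=5: C(6,5)·!1 = 6·0 = 0
  i=6: C(6,6)·!0 = 1·1 = 1
Total = 56.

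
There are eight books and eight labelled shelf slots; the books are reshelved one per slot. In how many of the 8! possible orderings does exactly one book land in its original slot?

14832

Pick the single fixed position: C(8,1) = 8 ways.
The other 7 form a derangement: !7 = 1854.
Total: 8 × 1854 = 14832.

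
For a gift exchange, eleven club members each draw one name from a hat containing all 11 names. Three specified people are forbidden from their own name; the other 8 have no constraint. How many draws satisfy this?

30078720

Inclusion-exclusion on the 3 forbidden self-matches:
Σ_{j=0}^{3} (-1)^j C(3,j)(11-j)!
= C(3,0)·11! - C(3,1)·10! + C(3,2)·9! - C(3,3)·8!
= 39916800 - 10886400 + 1088640 - 40320
= 30078720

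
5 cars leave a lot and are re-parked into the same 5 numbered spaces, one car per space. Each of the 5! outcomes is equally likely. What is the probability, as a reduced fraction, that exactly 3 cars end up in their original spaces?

1/12

Favorable outcomes: C(5,3)·!2 = 10·1 = 10.
Total outcomes: 5! = 120.
Probability = 10/120 = 1/12.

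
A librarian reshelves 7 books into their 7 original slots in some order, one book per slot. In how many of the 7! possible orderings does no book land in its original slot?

By inclusion-exclusion, !7 = Σ (-1)^k · 7!/k! for k=0..7
= 7! - 7!/1! + 7!/2! - 7!/3! + 7!/4! - 7!/5! + 7!/6! - 7!/7!
= 5040 - 5040 + 2520 - 840 + 210 - 42 + 7 - 1
= 1854

1854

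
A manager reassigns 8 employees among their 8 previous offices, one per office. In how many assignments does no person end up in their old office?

Recurrence: !8 = 8·!7 + (-1)^8.
!8 = 8·1854 + 1 = 14833

14833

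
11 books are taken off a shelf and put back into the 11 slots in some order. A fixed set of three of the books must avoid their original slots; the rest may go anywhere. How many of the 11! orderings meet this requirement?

30078720

Inclusion-exclusion on the 3 forbidden self-matches:
Σ_{j=0}^{3} (-1)^j C(3,j)(11-j)!
= C(3,0)·11! - C(3,1)·10! + C(3,2)·9! - C(3,3)·8!
= 39916800 - 10886400 + 1088640 - 40320
= 30078720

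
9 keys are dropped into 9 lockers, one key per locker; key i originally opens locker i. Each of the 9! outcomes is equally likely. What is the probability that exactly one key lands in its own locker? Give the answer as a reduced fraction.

Favorable outcomes: C(9,1)·!8 = 9·14833 = 133497.
Total outcomes: 9! = 362880.
Probability = 133497/362880 = 2119/5760.

2119/5760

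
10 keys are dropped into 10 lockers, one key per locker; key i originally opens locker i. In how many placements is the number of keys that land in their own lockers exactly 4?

Choose which 4 of the 10 are fixed: C(10,4) = 210.
The other 6 form a derangement: !6 = 265.
Total: 210 × 265 = 55650.

55650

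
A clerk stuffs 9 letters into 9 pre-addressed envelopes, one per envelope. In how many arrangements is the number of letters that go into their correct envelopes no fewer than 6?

205

# with exactly i fixed is C(9,i)·!(9-i); sum over i=6..9:
  i=6: C(9,6)·!3 = 84·2 = 168
  i=7: C(9,7)·!2 = 36·1 = 36
  i=8: C(9,8)·!1 = 9·0 = 0
  i=9: C(9,9)·!0 = 1·1 = 1
Total = 205.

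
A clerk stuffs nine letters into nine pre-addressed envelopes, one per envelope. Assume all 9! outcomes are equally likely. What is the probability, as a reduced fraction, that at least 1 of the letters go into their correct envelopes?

28673/45360

Favorable outcomes: Σ_{i≥1} C(9,i)·!(9-i) = 9·14833 + 36·1854 + 84·265 + 126·44 + 126·9 + 84·2 + 36·1 + 9·0 + 1·1 = 229384.
Total outcomes: 9! = 362880.
Probability = 229384/362880 = 28673/45360.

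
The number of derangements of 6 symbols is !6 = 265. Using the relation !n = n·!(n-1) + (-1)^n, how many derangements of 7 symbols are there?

!7 = 7·265 - 1 = 1854.

1854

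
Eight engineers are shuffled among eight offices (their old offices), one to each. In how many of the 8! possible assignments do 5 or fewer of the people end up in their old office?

Sum C(8,i)·!(8-i) for i = 0..5:
  i=0: C(8,0)·!8 = 1·14833 = 14833
  i=1: C(8,1)·!7 = 8·1854 = 14832
  i=2: C(8,2)·!6 = 28·265 = 7420
  i=3: C(8,3)·!5 = 56·44 = 2464
  i=4: C(8,4)·!4 = 70·9 = 630
  i=5: C(8,5)·!3 = 56·2 = 112
Total = 40291.

40291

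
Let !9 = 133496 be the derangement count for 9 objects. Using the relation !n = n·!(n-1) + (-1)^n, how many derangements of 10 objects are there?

!10 = 10·133496 + 1 = 1334961.

1334961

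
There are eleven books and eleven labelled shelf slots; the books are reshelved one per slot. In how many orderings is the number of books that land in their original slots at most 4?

# with exactly i fixed is C(11,i)·!(11-i); sum over i=0..4:
  i=0: C(11,0)·!11 = 1·14684570 = 14684570
  i=1: C(11,1)·!10 = 11·1334961 = 14684571
  i=2: C(11,2)·!9 = 55·133496 = 7342280
  i=3: C(11,3)·!8 = 165·14833 = 2447445
  i=4: C(11,4)·!7 = 330·1854 = 611820
Total = 39770686.

39770686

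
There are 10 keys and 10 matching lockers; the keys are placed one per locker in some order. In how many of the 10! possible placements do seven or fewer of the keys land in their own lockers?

Sum C(10,i)·!(10-i) for i = 0..7:
  i=0: C(10,0)·!10 = 1·1334961 = 1334961
  i=1: C(10,1)·!9 = 10·133496 = 1334960
  i=2: C(10,2)·!8 = 45·14833 = 667485
  i=3: C(10,3)·!7 = 120·1854 = 222480
  i=4: C(10,4)·!6 = 210·265 = 55650
  i=5: C(10,5)·!5 = 252·44 = 11088
  i=6: C(10,6)·!4 = 210·9 = 1890
  i=7: C(10,7)·!3 = 120·2 = 240
Total = 3628754.

3628754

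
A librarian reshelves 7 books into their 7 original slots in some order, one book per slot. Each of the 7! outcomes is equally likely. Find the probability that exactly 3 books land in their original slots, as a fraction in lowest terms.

Favorable outcomes: C(7,3)·!4 = 35·9 = 315.
Total outcomes: 7! = 5040.
Probability = 315/5040 = 1/16.

1/16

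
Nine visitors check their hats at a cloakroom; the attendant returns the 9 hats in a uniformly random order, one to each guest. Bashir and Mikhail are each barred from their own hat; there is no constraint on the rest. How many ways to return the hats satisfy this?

287280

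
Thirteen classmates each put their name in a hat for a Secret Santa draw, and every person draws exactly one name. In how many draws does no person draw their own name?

2290792932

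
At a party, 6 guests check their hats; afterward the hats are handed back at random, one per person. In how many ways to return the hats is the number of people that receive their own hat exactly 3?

Pick the 3 fixed positions: C(6,3) = 20 ways.
The other 3 form a derangement: !3 = 2.
Total: 20 × 2 = 40.

40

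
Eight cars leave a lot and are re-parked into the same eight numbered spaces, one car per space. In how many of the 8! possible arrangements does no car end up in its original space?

The number of derangements of 8 is !8 = Σ_{k=0}^{8} (-1)^k·8!/k!
= 8! - 8!/1! + 8!/2! - 8!/3! + 8!/4! - 8!/5! + 8!/6! - 8!/7! + 8!/8!
= 40320 - 40320 + 20160 - 6720 + 1680 - 336 + 56 - 8 + 1
= 14833

14833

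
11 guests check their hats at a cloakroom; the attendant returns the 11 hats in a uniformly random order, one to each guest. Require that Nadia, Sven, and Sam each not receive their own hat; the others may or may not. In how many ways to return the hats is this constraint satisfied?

30078720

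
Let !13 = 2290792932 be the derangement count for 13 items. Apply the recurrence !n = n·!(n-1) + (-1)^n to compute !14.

32071101049

!14 = 14·2290792932 + 1 = 32071101049.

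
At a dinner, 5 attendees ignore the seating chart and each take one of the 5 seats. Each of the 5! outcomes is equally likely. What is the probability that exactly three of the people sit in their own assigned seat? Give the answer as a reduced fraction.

Favorable outcomes: C(5,3)·!2 = 10·1 = 10.
Total outcomes: 5! = 120.
Probability = 10/120 = 1/12.

1/12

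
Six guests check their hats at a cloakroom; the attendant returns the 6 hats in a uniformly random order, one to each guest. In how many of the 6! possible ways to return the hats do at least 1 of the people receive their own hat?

Sum C(6,i)·!(6-i) for i = 1..6:
  i=1: C(6,1)·!5 = 6·44 = 264
  i=2: C(6,2)·!4 = 15·9 = 135
  i=3: C(6,3)·!3 = 20·2 = 40
  i=4: C(6,4)·!2 = 15·1 = 15
  i=5: C(6,5)·!1 = 6·0 = 0
  i=6: C(6,6)·!0 = 1·1 = 1
Total = 455.

455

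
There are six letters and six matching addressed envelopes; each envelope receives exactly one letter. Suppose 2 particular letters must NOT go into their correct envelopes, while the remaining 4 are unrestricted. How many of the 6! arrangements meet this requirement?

504

Inclusion-exclusion on the 2 forbidden self-matches:
Σ_{j=0}^{2} (-1)^j C(2,j)(6-j)!
= C(2,0)·6! - C(2,1)·5! + C(2,2)·4!
= 720 - 240 + 24
= 504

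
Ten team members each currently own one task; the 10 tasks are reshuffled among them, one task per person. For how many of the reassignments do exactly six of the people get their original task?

Choose which 6 of the 10 are fixed: C(10,6) = 210.
The remaining 4 must be deranged: !4 = 9.
Total: 210 × 9 = 1890.

1890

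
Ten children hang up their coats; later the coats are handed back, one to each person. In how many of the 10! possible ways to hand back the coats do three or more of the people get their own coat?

291394

Sum C(10,i)·!(10-i) for i = 3..10:
  i=3: C(10,3)·!7 = 120·1854 = 222480
  i=4: C(10,4)·!6 = 210·265 = 55650
  i=5: C(10,5)·!5 = 252·44 = 11088
  i=6: C(10,6)·!4 = 210·9 = 1890
  i=7: C(10,7)·!3 = 120·2 = 240
  i=8: C(10,8)·!2 = 45·1 = 45
  i=9: C(10,9)·!1 = 10·0 = 0
  i=10: C(10,10)·!0 = 1·1 = 1
Total = 291394.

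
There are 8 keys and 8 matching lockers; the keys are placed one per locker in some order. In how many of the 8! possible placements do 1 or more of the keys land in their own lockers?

25487

# with exactly i fixed is C(8,i)·!(8-i); sum over i=1..8:
  i=1: C(8,1)·!7 = 8·1854 = 14832
  i=2: C(8,2)·!6 = 28·265 = 7420
  i=3: C(8,3)·!5 = 56·44 = 2464
  i=4: C(8,4)·!4 = 70·9 = 630
  i=5: C(8,5)·!3 = 56·2 = 112
  i=6: C(8,6)·!2 = 28·1 = 28
  i=7: C(8,7)·!1 = 8·0 = 0
  i=8: C(8,8)·!0 = 1·1 = 1
Total = 25487.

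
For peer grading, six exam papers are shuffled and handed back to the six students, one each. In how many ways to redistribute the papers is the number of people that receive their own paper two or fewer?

664

# with exactly i fixed is C(6,i)·!(6-i); sum over i=0..2:
  i=0: C(6,0)·!6 = 1·265 = 265
  i=1: C(6,1)·!5 = 6·44 = 264
  i=2: C(6,2)·!4 = 15·9 = 135
Total = 664.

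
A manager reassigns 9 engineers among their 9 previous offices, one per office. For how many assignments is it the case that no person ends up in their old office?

!9 is the nearest integer to 9!/e.
9! = 362880, and 362880/e ≈ 133496.09, so !9 = 133496.

133496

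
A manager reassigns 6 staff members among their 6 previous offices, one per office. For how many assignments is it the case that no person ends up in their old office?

By inclusion-exclusion, !6 = Σ (-1)^k · 6!/k! for k=0..6
= 6! - 6!/1! + 6!/2! - 6!/3! + 6!/4! - 6!/5! + 6!/6!
= 720 - 720 + 360 - 120 + 30 - 6 + 1
= 265

265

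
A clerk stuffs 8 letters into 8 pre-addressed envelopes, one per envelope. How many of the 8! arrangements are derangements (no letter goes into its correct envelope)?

14833

!8 is the nearest integer to 8!/e.
8! = 40320, and 40320/e ≈ 14832.90, so !8 = 14833.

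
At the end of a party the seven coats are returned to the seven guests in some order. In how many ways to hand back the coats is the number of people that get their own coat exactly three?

Choose which 3 of the 7 are fixed: C(7,3) = 35.
The other 4 form a derangement: !4 = 9.
Total: 35 × 9 = 315.

315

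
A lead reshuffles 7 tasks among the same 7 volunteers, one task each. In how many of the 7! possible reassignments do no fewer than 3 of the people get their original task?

407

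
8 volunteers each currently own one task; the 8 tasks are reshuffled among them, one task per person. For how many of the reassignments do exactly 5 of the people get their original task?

Pick the 5 fixed positions: C(8,5) = 56 ways.
The remaining 3 must be deranged: !3 = 2.
Total: 56 × 2 = 112.

112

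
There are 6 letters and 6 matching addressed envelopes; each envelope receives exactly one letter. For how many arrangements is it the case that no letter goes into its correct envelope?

265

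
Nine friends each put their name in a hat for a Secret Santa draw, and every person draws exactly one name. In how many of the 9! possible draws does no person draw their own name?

The number of derangements of 9 is !9 = Σ_{k=0}^{9} (-1)^k·9!/k!
= 9! - 9!/1! + 9!/2! - 9!/3! + 9!/4! - 9!/5! + 9!/6! - 9!/7! + 9!/8! - 9!/9!
= 362880 - 362880 + 181440 - 60480 + 15120 - 3024 + 504 - 72 + 9 - 1
= 133496

133496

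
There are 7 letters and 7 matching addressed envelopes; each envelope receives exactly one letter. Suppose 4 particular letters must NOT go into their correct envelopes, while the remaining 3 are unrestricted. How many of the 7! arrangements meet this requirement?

2790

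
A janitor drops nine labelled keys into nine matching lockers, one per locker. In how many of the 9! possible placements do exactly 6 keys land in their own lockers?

Pick the 6 fixed positions: C(9,6) = 84 ways.
The remaining 3 must be deranged: !3 = 2.
Total: 84 × 2 = 168.

168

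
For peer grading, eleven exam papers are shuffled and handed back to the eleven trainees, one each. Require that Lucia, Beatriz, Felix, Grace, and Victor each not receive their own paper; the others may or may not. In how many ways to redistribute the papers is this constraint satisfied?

25022880

Let A_j be the event that the j-th constrained one is fixed. By inclusion-exclusion over the 5 events:
Σ_{j=0}^{5} (-1)^j C(5,j)(11-j)!
= C(5,0)·11! - C(5,1)·10! + C(5,2)·9! - C(5,3)·8! + C(5,4)·7! - C(5,5)·6!
= 39916800 - 18144000 + 3628800 - 403200 + 25200 - 720
= 25022880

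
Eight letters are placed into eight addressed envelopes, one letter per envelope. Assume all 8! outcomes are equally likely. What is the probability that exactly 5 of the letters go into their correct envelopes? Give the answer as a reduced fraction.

Favorable outcomes: C(8,5)·!3 = 56·2 = 112.
Total outcomes: 8! = 40320.
Probability = 112/40320 = 1/360.

1/360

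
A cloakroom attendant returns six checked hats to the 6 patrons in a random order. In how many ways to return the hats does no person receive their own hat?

265

Use !n = (n-1)(!(n-1) + !(n-2)).
!6 = 5·(44 + 9) = 5·53 = 265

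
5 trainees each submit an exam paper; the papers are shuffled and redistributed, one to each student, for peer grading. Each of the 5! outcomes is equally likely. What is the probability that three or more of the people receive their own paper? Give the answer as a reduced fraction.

11/120

Favorable outcomes: Σ_{i≥3} C(5,i)·!(5-i) = 10·1 + 5·0 + 1·1 = 11.
Total outcomes: 5! = 120.
Probability = 11/120 = 11/120.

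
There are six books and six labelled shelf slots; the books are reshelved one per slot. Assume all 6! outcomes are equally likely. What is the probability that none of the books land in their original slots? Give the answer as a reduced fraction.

53/144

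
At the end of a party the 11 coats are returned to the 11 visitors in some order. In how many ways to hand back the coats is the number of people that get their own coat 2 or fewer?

Sum C(11,i)·!(11-i) for i = 0..2:
  i=0: C(11,0)·!11 = 1·14684570 = 14684570
  i=1: C(11,1)·!10 = 11·1334961 = 14684571
  i=2: C(11,2)·!9 = 55·133496 = 7342280
Total = 36711421.

36711421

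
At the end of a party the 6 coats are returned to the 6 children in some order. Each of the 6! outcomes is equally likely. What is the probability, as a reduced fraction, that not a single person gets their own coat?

53/144

Favorable outcomes: !6 = 265.
Total outcomes: 6! = 720.
Probability = 265/720 = 53/144.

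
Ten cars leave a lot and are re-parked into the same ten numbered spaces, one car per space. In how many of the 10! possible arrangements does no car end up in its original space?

1334961

By inclusion-exclusion, !10 = Σ (-1)^k · 10!/k! for k=0..10
= 10! - 10!/1! + 10!/2! - 10!/3! + 10!/4! - 10!/5! + 10!/6! - 10!/7! + 10!/8! - 10!/9! + 10!/10!
= 3628800 - 3628800 + 1814400 - 604800 + 151200 - 30240 + 5040 - 720 + 90 - 10 + 1
= 1334961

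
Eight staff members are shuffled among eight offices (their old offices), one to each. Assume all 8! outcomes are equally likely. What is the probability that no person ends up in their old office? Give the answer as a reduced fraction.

Favorable outcomes: !8 = 14833.
Total outcomes: 8! = 40320.
Probability = 14833/40320 = 2119/5760.

2119/5760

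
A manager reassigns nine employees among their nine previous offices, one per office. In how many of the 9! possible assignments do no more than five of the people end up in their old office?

362675

# with exactly i fixed is C(9,i)·!(9-i); sum over i=0..5:
  i=0: C(9,0)·!9 = 1·133496 = 133496
  i=1: C(9,1)·!8 = 9·14833 = 133497
  i=2: C(9,2)·!7 = 36·1854 = 66744
  i=3: C(9,3)·!6 = 84·265 = 22260
  i=4: C(9,4)·!5 = 126·44 = 5544
  i=5: C(9,5)·!4 = 126·9 = 1134
Total = 362675.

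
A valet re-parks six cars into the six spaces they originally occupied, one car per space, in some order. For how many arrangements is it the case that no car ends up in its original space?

!6 is the nearest integer to 6!/e.
6! = 720, and 720/e ≈ 264.87, so !6 = 265.

265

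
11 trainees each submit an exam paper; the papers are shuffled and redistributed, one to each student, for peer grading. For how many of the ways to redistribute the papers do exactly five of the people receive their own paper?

122430

Choose which 5 of the 11 are fixed: C(11,5) = 462.
The remaining 6 must be deranged: !6 = 265.
Total: 462 × 265 = 122430.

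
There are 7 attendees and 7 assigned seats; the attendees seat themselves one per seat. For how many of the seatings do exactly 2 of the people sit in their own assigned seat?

924

Pick the 2 fixed positions: C(7,2) = 21 ways.
The remaining 5 must be deranged: !5 = 44.
Total: 21 × 44 = 924.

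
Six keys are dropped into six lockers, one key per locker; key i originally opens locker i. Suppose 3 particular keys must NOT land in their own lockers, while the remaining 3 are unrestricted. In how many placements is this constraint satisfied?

426

Let A_j be the event that the j-th constrained one is fixed. By inclusion-exclusion over the 3 events:
Σ_{j=0}^{3} (-1)^j C(3,j)(6-j)!
= C(3,0)·6! - C(3,1)·5! + C(3,2)·4! - C(3,3)·3!
= 720 - 360 + 72 - 6
= 426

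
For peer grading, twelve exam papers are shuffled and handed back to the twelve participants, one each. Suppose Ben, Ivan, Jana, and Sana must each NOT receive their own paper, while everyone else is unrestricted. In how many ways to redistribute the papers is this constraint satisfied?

339696000

Let A_j be the event that the j-th constrained one is fixed. By inclusion-exclusion over the 4 events:
Σ_{j=0}^{4} (-1)^j C(4,j)(12-j)!
= C(4,0)·12! - C(4,1)·11! + C(4,2)·10! - C(4,3)·9! + C(4,4)·8!
= 479001600 - 159667200 + 21772800 - 1451520 + 40320
= 339696000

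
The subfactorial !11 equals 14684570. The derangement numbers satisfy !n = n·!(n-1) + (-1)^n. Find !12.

176214841

!12 = 12·14684570 + 1 = 176214841.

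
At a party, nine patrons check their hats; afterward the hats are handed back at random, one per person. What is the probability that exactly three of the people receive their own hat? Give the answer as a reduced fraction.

53/864

Favorable outcomes: C(9,3)·!6 = 84·265 = 22260.
Total outcomes: 9! = 362880.
Probability = 22260/362880 = 53/864.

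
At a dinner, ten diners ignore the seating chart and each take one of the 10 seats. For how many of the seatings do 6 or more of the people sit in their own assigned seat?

# with exactly i fixed is C(10,i)·!(10-i); sum over i=6..10:
  i=6: C(10,6)·!4 = 210·9 = 1890
  i=7: C(10,7)·!3 = 120·2 = 240
  i=8: C(10,8)·!2 = 45·1 = 45
  i=9: C(10,9)·!1 = 10·0 = 0
  i=10: C(10,10)·!0 = 1·1 = 1
Total = 2176.

2176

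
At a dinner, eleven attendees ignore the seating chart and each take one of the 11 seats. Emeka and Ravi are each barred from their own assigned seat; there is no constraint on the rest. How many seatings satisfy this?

33022080

Inclusion-exclusion on the 2 forbidden self-matches:
Σ_{j=0}^{2} (-1)^j C(2,j)(11-j)!
= C(2,0)·11! - C(2,1)·10! + C(2,2)·9!
= 39916800 - 7257600 + 362880
= 33022080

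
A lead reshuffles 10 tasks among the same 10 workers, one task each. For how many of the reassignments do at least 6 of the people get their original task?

2176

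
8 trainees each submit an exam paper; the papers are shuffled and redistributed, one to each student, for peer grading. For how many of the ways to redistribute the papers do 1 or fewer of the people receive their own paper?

29665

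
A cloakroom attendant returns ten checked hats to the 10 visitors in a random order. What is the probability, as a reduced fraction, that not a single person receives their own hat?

Favorable outcomes: !10 = 1334961.
Total outcomes: 10! = 3628800.
Probability = 1334961/3628800 = 16481/44800.

16481/44800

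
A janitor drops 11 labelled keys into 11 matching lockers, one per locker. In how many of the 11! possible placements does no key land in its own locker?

14684570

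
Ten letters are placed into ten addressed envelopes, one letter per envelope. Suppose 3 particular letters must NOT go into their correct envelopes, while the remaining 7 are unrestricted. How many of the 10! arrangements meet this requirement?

Inclusion-exclusion on the 3 forbidden self-matches:
Σ_{j=0}^{3} (-1)^j C(3,j)(10-j)!
= C(3,0)·10! - C(3,1)·9! + C(3,2)·8! - C(3,3)·7!
= 3628800 - 1088640 + 120960 - 5040
= 2656080

2656080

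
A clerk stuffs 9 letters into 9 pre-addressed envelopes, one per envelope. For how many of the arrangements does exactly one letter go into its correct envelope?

133497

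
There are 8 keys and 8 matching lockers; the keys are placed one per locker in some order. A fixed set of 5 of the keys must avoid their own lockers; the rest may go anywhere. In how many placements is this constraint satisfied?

Inclusion-exclusion on the 5 forbidden self-matches:
Σ_{j=0}^{5} (-1)^j C(5,j)(8-j)!
= C(5,0)·8! - C(5,1)·7! + C(5,2)·6! - C(5,3)·5! + C(5,4)·4! - C(5,5)·3!
= 40320 - 25200 + 7200 - 1200 + 120 - 6
= 21234

21234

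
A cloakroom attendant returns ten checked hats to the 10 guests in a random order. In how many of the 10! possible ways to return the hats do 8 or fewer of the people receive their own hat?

3628799

Sum C(10,i)·!(10-i) for i = 0..8:
  i=0: C(10,0)·!10 = 1·1334961 = 1334961
  i=1: C(10,1)·!9 = 10·133496 = 1334960
  i=2: C(10,2)·!8 = 45·14833 = 667485
  i=3: C(10,3)·!7 = 120·1854 = 222480
  i=4: C(10,4)·!6 = 210·265 = 55650
  i=5: C(10,5)·!5 = 252·44 = 11088
  i=6: C(10,6)·!4 = 210·9 = 1890
  i=7: C(10,7)·!3 = 120·2 = 240
  i=8: C(10,8)·!2 = 45·1 = 45
Total = 3628799.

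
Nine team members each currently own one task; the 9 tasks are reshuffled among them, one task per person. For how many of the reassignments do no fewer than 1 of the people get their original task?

229384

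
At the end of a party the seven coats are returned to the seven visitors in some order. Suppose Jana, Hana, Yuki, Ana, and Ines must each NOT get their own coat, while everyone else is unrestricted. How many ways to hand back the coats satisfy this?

Let A_j be the event that the j-th constrained one is fixed. By inclusion-exclusion over the 5 events:
Σ_{j=0}^{5} (-1)^j C(5,j)(7-j)!
= C(5,0)·7! - C(5,1)·6! + C(5,2)·5! - C(5,3)·4! + C(5,4)·3! - C(5,5)·2!
= 5040 - 3600 + 1200 - 240 + 30 - 2
= 2428

2428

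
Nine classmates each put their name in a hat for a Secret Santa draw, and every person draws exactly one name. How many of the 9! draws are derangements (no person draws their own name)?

133496

!9 = 9! · Σ_{k=0}^{9} (-1)^k/k!
= 9! - 9!/1! + 9!/2! - 9!/3! + 9!/4! - 9!/5! + 9!/6! - 9!/7! + 9!/8! - 9!/9!
= 362880 - 362880 + 181440 - 60480 + 15120 - 3024 + 504 - 72 + 9 - 1
= 133496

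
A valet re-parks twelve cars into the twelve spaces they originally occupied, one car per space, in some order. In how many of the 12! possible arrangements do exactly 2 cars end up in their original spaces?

Choose which 2 of the 12 are fixed: C(12,2) = 66.
The remaining 10 must be deranged: !10 = 1334961.
Total: 66 × 1334961 = 88107426.

88107426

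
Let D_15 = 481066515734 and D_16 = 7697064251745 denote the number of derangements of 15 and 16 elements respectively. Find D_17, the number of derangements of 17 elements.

D_17 = (17-1)·(D_16 + D_15) = 16·(7697064251745 + 481066515734) = 16·8178130767479 = 130850092279664.

130850092279664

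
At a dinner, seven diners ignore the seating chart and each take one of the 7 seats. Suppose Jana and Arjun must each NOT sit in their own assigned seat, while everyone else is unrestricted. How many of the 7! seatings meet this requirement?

3720

Let A_j be the event that the j-th constrained one is fixed. By inclusion-exclusion over the 2 events:
Σ_{j=0}^{2} (-1)^j C(2,j)(7-j)!
= C(2,0)·7! - C(2,1)·6! + C(2,2)·5!
= 5040 - 1440 + 120
= 3720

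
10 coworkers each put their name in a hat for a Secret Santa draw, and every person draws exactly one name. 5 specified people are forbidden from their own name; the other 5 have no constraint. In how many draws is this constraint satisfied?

2170680

Inclusion-exclusion on the 5 forbidden self-matches:
Σ_{j=0}^{5} (-1)^j C(5,j)(10-j)!
= C(5,0)·10! - C(5,1)·9! + C(5,2)·8! - C(5,3)·7! + C(5,4)·6! - C(5,5)·5!
= 3628800 - 1814400 + 403200 - 50400 + 3600 - 120
= 2170680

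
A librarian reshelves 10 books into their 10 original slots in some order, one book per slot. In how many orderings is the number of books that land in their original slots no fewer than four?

68914

Sum C(10,i)·!(10-i) for i = 4..10:
  i=4: C(10,4)·!6 = 210·265 = 55650
  i=5: C(10,5)·!5 = 252·44 = 11088
  i=6: C(10,6)·!4 = 210·9 = 1890
  i=7: C(10,7)·!3 = 120·2 = 240
  i=8: C(10,8)·!2 = 45·1 = 45
  i=9: C(10,9)·!1 = 10·0 = 0
  i=10: C(10,10)·!0 = 1·1 = 1
Total = 68914.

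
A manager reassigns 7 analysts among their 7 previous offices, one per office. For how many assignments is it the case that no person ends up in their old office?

!7 = 7! · Σ_{k=0}^{7} (-1)^k/k!
= 7! - 7!/1! + 7!/2! - 7!/3! + 7!/4! - 7!/5! + 7!/6! - 7!/7!
= 5040 - 5040 + 2520 - 840 + 210 - 42 + 7 - 1
= 1854

1854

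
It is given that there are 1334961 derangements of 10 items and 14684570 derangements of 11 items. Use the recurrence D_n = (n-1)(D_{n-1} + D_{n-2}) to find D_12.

D_12 = (12-1)·(D_11 + D_10) = 11·(14684570 + 1334961) = 11·16019531 = 176214841.

176214841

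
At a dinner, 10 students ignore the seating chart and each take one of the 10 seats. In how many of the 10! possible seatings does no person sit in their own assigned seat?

1334961

The number of derangements of 10 is !10 = Σ_{k=0}^{10} (-1)^k·10!/k!
= 10! - 10!/1! + 10!/2! - 10!/3! + 10!/4! - 10!/5! + 10!/6! - 10!/7! + 10!/8! - 10!/9! + 10!/10!
= 3628800 - 3628800 + 1814400 - 604800 + 151200 - 30240 + 5040 - 720 + 90 - 10 + 1
= 1334961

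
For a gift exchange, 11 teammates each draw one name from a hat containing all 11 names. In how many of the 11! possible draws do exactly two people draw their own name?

Choose which 2 of the 11 are fixed: C(11,2) = 55.
The other 9 form a derangement: !9 = 133496.
Total: 55 × 133496 = 7342280.

7342280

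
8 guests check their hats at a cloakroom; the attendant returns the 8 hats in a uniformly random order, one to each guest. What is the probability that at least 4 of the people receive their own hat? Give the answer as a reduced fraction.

257/13440

Favorable outcomes: Σ_{i≥4} C(8,i)·!(8-i) = 70·9 + 56·2 + 28·1 + 8·0 + 1·1 = 771.
Total outcomes: 8! = 40320.
Probability = 771/40320 = 257/13440.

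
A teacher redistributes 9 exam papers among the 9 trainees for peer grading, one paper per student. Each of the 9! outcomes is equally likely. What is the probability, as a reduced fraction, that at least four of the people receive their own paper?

Favorable outcomes: Σ_{i≥4} C(9,i)·!(9-i) = 126·44 + 126·9 + 84·2 + 36·1 + 9·0 + 1·1 = 6883.
Total outcomes: 9! = 362880.
Probability = 6883/362880 = 6883/362880.

6883/362880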